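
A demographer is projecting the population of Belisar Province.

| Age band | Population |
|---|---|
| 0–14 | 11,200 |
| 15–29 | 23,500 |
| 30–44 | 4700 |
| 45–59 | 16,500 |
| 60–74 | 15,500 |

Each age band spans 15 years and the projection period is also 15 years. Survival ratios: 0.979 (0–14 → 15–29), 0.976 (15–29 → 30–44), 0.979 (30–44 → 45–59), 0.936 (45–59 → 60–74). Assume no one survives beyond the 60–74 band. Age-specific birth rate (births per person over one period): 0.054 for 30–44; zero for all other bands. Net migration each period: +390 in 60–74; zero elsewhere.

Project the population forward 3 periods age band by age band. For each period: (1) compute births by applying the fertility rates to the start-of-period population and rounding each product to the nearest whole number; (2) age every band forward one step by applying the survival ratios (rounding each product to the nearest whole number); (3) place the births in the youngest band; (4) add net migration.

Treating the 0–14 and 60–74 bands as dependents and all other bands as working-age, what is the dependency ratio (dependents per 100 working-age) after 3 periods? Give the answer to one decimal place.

[period 1]
Births: 4700 × 0.054 = 254
15–29: 11200 × 0.979 = 10965
30–44: 23500 × 0.976 = 22936
45–59: 4700 × 0.979 = 4601
60–74: 16500 × 0.936 = 15444
Net migration: 60–74 + 390 → 15834
Population now: 0–14=254, 15–29=10965, 30–44=22936, 45–59=4601, 60–74=15834
[period 2]
Births: 22936 × 0.054 = 1239
15–29: 254 × 0.979 = 249
30–44: 10965 × 0.976 = 10702
45–59: 22936 × 0.979 = 22454
60–74: 4601 × 0.936 = 4307
Net migration: 60–74 + 390 → 4697
Population now: 0–14=1239, 15–29=249, 30–44=10702, 45–59=22454, 60–74=4697
[period 3]
Births: 10702 × 0.054 = 578
15–29: 1239 × 0.979 = 1213
30–44: 249 × 0.976 = 243
45–59: 10702 × 0.979 = 10477
60–74: 22454 × 0.936 = 21017
Net migration: 60–74 + 390 → 21407
Population now: 0–14=578, 15–29=1213, 30–44=243, 45–59=10477, 60–74=21407
Dependents (band 0–14 + band 60–74) = 578 + 21407 = 21985; working-age = 11933; ratio = 21985/11933 × 100 = 184.2

184.2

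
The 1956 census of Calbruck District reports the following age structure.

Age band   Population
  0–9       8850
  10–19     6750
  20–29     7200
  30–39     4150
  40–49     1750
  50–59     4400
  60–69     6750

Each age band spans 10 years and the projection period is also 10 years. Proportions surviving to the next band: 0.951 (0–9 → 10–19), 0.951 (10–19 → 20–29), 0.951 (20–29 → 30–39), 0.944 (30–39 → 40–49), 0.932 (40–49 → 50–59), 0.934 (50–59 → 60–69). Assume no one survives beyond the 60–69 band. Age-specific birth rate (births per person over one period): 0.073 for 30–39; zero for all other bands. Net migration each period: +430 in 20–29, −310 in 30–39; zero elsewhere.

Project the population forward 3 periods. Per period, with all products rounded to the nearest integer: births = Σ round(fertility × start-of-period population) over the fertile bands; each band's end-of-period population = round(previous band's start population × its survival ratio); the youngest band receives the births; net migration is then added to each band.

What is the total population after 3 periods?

24340

Call the bands 1 to 7, youngest first.
After projecting period 1:
Births: 4150 × 0.073 = 303
Band 2: 8850 × 0.951 = 8416
Band 3: 6750 × 0.951 = 6419
Band 4: 7200 × 0.951 = 6847
Band 5: 4150 × 0.944 = 3918
Band 6: 1750 × 0.932 = 1631
Band 7: 4400 × 0.934 = 4110
Net migration: Band 3 + 430 → 6849; Band 4 − 310 → 6537
→ [303, 8416, 6849, 6537, 3918, 1631, 4110]
After projecting period 2:
Births: 6537 × 0.073 = 477
Band 2: 303 × 0.951 = 288
Band 3: 8416 × 0.951 = 8004
Band 4: 6849 × 0.951 = 6513
Band 5: 6537 × 0.944 = 6171
Band 6: 3918 × 0.932 = 3652
Band 7: 1631 × 0.934 = 1523
Net migration: Band 3 + 430 → 8434; Band 4 − 310 → 6203
→ [477, 288, 8434, 6203, 6171, 3652, 1523]
After projecting period 3:
Births: 6203 × 0.073 = 453
Band 2: 477 × 0.951 = 454
Band 3: 288 × 0.951 = 274
Band 4: 8434 × 0.951 = 8021
Band 5: 6203 × 0.944 = 5856
Band 6: 6171 × 0.932 = 5751
Band 7: 3652 × 0.934 = 3411
Net migration: Band 3 + 430 → 704; Band 4 − 310 → 7711
→ [453, 454, 704, 7711, 5856, 5751, 3411]
Total after period 3: 453 + 454 + 704 + 7711 + 5856 + 5751 + 3411 = 24340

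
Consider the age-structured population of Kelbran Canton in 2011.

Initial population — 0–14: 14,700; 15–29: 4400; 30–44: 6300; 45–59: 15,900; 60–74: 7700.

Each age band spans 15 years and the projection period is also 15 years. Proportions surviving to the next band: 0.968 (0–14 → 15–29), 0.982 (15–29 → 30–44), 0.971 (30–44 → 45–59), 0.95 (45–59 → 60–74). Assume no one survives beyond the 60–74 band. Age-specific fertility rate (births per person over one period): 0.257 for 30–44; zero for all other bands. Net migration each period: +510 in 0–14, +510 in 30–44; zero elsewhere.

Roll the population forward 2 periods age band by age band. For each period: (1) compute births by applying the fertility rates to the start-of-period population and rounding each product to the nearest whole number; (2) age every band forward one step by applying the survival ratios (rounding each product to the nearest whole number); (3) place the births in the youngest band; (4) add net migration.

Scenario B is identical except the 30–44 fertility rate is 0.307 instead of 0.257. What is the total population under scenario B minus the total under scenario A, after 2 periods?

— Period 1 —
Births: 6300 * 0.257 = 1619
15–29: 14700 * 0.968 = 14230
30–44: 4400 * 0.982 = 4321
45–59: 6300 * 0.971 = 6117
60–74: 15900 * 0.95 = 15105
Net migration: 0–14 + 510 → 2129; 30–44 + 510 → 4831
Population now: 0–14=2129, 15–29=14230, 30–44=4831, 45–59=6117, 60–74=15105
— Period 2 —
Births: 4831 * 0.257 = 1242
15–29: 2129 * 0.968 = 2061
30–44: 14230 * 0.982 = 13974
45–59: 4831 * 0.971 = 4691
60–74: 6117 * 0.95 = 5811
Net migration: 0–14 + 510 → 1752; 30–44 + 510 → 14484
Population now: 0–14=1752, 15–29=2061, 30–44=14484, 45–59=4691, 60–74=5811
Scenario A total after 2 periods: 28799
Scenario B projection —
— Period 1 —
Births: 6300 * 0.307 = 1934
15–29: 14700 * 0.968 = 14230
30–44: 4400 * 0.982 = 4321
45–59: 6300 * 0.971 = 6117
60–74: 15900 * 0.95 = 15105
Net migration: 0–14 + 510 → 2444; 30–44 + 510 → 4831
Population now: 0–14=2444, 15–29=14230, 30–44=4831, 45–59=6117, 60–74=15105
— Period 2 —
Births: 4831 * 0.307 = 1483
15–29: 2444 * 0.968 = 2366
30–44: 14230 * 0.982 = 13974
45–59: 4831 * 0.971 = 4691
60–74: 6117 * 0.95 = 5811
Net migration: 0–14 + 510 → 1993; 30–44 + 510 → 14484
Population now: 0–14=1993, 15–29=2366, 30–44=14484, 45–59=4691, 60–74=5811
Scenario B total after 2 periods: 29345
Difference B − A = 29345 − 28799 = 546

546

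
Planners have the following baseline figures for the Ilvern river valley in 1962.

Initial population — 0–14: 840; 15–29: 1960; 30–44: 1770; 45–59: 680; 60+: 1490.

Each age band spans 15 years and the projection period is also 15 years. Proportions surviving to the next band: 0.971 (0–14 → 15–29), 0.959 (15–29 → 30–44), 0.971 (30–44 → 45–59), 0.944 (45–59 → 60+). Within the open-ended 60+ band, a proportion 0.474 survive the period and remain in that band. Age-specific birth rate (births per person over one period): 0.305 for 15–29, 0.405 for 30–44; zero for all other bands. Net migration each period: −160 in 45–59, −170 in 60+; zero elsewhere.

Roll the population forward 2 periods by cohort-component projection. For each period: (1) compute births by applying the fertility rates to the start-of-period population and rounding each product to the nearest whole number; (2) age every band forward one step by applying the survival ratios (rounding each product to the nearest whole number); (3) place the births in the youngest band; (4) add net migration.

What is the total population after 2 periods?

6595

Period 1:
Births: 1960 * 0.305 = 598, 1770 * 0.405 = 717 ⇒ total 1315
15–29: 840 * 0.971 = 816
30–44: 1960 * 0.959 = 1880
45–59: 1770 * 0.971 = 1719
60+: 680 * 0.944 + 1490 * 0.474 = 642 + 706 = 1348
Net migration: 45–59 − 160 → 1559; 60+ − 170 → 1178
Population now: 0–14=1315, 15–29=816, 30–44=1880, 45–59=1559, 60+=1178
Period 2:
Births: 816 * 0.305 = 249, 1880 * 0.405 = 761 ⇒ total 1010
15–29: 1315 * 0.971 = 1277
30–44: 816 * 0.959 = 783
45–59: 1880 * 0.971 = 1825
60+: 1559 * 0.944 + 1178 * 0.474 = 1472 + 558 = 2030
Net migration: 45–59 − 160 → 1665; 60+ − 170 → 1860
Population now: 0–14=1010, 15–29=1277, 30–44=783, 45–59=1665, 60+=1860
Total after period 2: 1010 + 1277 + 783 + 1665 + 1860 = 6595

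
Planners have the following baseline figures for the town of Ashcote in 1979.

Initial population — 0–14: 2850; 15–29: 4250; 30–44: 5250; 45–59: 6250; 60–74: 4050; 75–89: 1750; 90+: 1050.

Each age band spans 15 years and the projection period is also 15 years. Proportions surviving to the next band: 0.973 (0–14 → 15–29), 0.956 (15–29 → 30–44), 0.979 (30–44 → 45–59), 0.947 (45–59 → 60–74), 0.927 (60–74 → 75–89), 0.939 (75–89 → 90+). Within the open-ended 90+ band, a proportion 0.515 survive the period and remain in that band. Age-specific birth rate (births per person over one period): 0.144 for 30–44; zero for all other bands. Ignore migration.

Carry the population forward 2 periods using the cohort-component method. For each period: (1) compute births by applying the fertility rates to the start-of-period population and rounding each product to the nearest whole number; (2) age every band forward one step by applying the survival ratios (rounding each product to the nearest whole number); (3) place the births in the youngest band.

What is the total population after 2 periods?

Call the groups 1 to 7, youngest first.
Period 1:
Births: 5250 * 0.144 = 756
Group 2: 2850 * 0.973 = 2773
Group 3: 4250 * 0.956 = 4063
Group 4: 5250 * 0.979 = 5140
Group 5: 6250 * 0.947 = 5919
Group 6: 4050 * 0.927 = 3754
Group 7: 1750 * 0.939 + 1050 * 0.515 = 1643 + 541 = 2184
Giving 756 / 2773 / 4063 / 5140 / 5919 / 3754 / 2184.
Period 2:
Births: 4063 * 0.144 = 585
Group 2: 756 * 0.973 = 736
Group 3: 2773 * 0.956 = 2651
Group 4: 4063 * 0.979 = 3978
Group 5: 5140 * 0.947 = 4868
Group 6: 5919 * 0.927 = 5487
Group 7: 3754 * 0.939 + 2184 * 0.515 = 3525 + 1125 = 4650
Giving 585 / 736 / 2651 / 3978 / 4868 / 5487 / 4650.
Total after period 2: 585 + 736 + 2651 + 3978 + 4868 + 5487 + 4650 = 22955

22955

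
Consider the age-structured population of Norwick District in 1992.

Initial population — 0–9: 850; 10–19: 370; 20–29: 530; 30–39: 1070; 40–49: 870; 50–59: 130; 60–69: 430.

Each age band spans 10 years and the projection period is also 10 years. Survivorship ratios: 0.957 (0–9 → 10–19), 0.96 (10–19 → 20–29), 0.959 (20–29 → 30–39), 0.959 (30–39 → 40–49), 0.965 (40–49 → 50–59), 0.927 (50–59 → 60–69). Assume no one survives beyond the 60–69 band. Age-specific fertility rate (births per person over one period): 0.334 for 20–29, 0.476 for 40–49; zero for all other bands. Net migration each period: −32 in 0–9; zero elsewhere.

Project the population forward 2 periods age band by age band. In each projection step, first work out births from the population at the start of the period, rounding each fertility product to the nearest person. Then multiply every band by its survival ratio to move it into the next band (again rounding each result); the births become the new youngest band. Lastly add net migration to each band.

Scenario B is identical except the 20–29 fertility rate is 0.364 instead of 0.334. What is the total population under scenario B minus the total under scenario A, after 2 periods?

After projecting period 1:
Births: 530 × 0.334 = 177  |  870 × 0.476 = 414 — total 591
10–19: 850 × 0.957 = 813
20–29: 370 × 0.96 = 355
30–39: 530 × 0.959 = 508
40–49: 1070 × 0.959 = 1026
50–59: 870 × 0.965 = 840
60–69: 130 × 0.927 = 121
Net migration: 0–9 − 32 → 559
Population now: 0–9=559, 10–19=813, 20–29=355, 30–39=508, 40–49=1026, 50–59=840, 60–69=121
After projecting period 2:
Births: 355 × 0.334 = 119  |  1026 × 0.476 = 488 — total 607
10–19: 559 × 0.957 = 535
20–29: 813 × 0.96 = 780
30–39: 355 × 0.959 = 340
40–49: 508 × 0.959 = 487
50–59: 1026 × 0.965 = 990
60–69: 840 × 0.927 = 779
Net migration: 0–9 − 32 → 575
Population now: 0–9=575, 10–19=535, 20–29=780, 30–39=340, 40–49=487, 50–59=990, 60–69=779
Scenario A total after 2 periods: 4486
Scenario B projection —
After projecting period 1:
Births: 530 × 0.364 = 193  |  870 × 0.476 = 414 — total 607
10–19: 850 × 0.957 = 813
20–29: 370 × 0.96 = 355
30–39: 530 × 0.959 = 508
40–49: 1070 × 0.959 = 1026
50–59: 870 × 0.965 = 840
60–69: 130 × 0.927 = 121
Net migration: 0–9 − 32 → 575
Population now: 0–9=575, 10–19=813, 20–29=355, 30–39=508, 40–49=1026, 50–59=840, 60–69=121
After projecting period 2:
Births: 355 × 0.364 = 129  |  1026 × 0.476 = 488 — total 617
10–19: 575 × 0.957 = 550
20–29: 813 × 0.96 = 780
30–39: 355 × 0.959 = 340
40–49: 508 × 0.959 = 487
50–59: 1026 × 0.965 = 990
60–69: 840 × 0.927 = 779
Net migration: 0–9 − 32 → 585
Population now: 0–9=585, 10–19=550, 20–29=780, 30–39=340, 40–49=487, 50–59=990, 60–69=779
Scenario B total after 2 periods: 4511
Difference B − A = 4511 − 4486 = 25

25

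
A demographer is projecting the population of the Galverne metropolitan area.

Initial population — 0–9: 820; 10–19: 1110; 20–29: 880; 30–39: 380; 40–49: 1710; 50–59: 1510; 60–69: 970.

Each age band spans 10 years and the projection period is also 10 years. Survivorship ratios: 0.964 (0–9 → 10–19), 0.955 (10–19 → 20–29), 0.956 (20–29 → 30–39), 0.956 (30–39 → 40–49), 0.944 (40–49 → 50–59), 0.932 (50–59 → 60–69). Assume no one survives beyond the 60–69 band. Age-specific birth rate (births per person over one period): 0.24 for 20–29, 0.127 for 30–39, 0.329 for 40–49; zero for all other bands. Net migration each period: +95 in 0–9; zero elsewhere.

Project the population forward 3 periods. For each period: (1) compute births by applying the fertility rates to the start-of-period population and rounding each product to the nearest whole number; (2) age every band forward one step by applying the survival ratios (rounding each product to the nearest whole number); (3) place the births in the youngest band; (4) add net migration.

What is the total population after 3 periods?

Call the bands 1 to 7, youngest first.
Period 1.
Births: 880 × 0.24 = 211, 380 × 0.127 = 48, 1710 × 0.329 = 563 — total 822
Band 2: 820 × 0.964 = 790
Band 3: 1110 × 0.955 = 1060
Band 4: 880 × 0.956 = 841
Band 5: 380 × 0.956 = 363
Band 6: 1710 × 0.944 = 1614
Band 7: 1510 × 0.932 = 1407
Net migration: Band 1 + 95 → 917
Population now: 0–9=917, 10–19=790, 20–29=1060, 30–39=841, 40–49=363, 50–59=1614, 60–69=1407
Period 2.
Births: 1060 × 0.24 = 254, 841 × 0.127 = 107, 363 × 0.329 = 119 — total 480
Band 2: 917 × 0.964 = 884
Band 3: 790 × 0.955 = 754
Band 4: 1060 × 0.956 = 1013
Band 5: 841 × 0.956 = 804
Band 6: 363 × 0.944 = 343
Band 7: 1614 × 0.932 = 1504
Net migration: Band 1 + 95 → 575
Population now: 0–9=575, 10–19=884, 20–29=754, 30–39=1013, 40–49=804, 50–59=343, 60–69=1504
Period 3.
Births: 754 × 0.24 = 181, 1013 × 0.127 = 129, 804 × 0.329 = 265 — total 575
Band 2: 575 × 0.964 = 554
Band 3: 884 × 0.955 = 844
Band 4: 754 × 0.956 = 721
Band 5: 1013 × 0.956 = 968
Band 6: 804 × 0.944 = 759
Band 7: 343 × 0.932 = 320
Net migration: Band 1 + 95 → 670
Population now: 0–9=670, 10–19=554, 20–29=844, 30–39=721, 40–49=968, 50–59=759, 60–69=320
Total after period 3: 670 + 554 + 844 + 721 + 968 + 759 + 320 = 4836

4836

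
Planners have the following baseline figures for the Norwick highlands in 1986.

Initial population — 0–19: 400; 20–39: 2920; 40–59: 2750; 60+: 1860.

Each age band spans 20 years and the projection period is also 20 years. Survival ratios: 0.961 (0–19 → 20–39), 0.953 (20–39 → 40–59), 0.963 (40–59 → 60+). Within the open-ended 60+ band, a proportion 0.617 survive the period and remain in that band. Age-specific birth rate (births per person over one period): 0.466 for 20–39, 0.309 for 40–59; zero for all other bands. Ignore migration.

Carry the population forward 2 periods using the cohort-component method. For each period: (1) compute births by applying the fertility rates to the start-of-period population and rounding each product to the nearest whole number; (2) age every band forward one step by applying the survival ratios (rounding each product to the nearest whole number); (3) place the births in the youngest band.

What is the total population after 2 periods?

8552

[period 1]
Births: 2920 × 0.466 = 1361, 2750 × 0.309 = 850 → total 2211
20–39: 400 × 0.961 = 384
40–59: 2920 × 0.953 = 2783
60+: 2750 × 0.963 + 1860 × 0.617 = 2648 + 1148 = 3796
Giving 2211 / 384 / 2783 / 3796.
[period 2]
Births: 384 × 0.466 = 179, 2783 × 0.309 = 860 → total 1039
20–39: 2211 × 0.961 = 2125
40–59: 384 × 0.953 = 366
60+: 2783 × 0.963 + 3796 × 0.617 = 2680 + 2342 = 5022
Giving 1039 / 2125 / 366 / 5022.
Total after period 2: 1039 + 2125 + 366 + 5022 = 8552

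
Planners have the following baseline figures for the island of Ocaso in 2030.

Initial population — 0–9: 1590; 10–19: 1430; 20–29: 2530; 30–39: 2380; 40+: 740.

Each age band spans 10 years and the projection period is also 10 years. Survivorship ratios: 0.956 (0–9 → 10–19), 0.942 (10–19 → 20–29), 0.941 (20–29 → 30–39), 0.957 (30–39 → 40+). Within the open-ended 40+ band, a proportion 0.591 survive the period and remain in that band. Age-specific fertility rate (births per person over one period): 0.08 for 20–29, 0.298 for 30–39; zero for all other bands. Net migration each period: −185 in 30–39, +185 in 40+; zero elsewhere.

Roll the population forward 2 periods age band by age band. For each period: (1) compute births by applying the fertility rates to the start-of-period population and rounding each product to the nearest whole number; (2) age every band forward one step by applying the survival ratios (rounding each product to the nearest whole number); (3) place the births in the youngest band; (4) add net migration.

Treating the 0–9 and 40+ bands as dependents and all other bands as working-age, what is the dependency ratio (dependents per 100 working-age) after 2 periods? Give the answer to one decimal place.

After projecting period 1:
Births: 2530 × 0.08 = 202, 2380 × 0.298 = 709 ⇒ total 911
10–19: 1590 × 0.956 = 1520
20–29: 1430 × 0.942 = 1347
30–39: 2530 × 0.941 = 2381
40+: 2380 × 0.957 + 740 × 0.591 = 2278 + 437 = 2715
Net migration: 30–39 − 185 → 2196; 40+ + 185 → 2900
→ [911, 1520, 1347, 2196, 2900]
After projecting period 2:
Births: 1347 × 0.08 = 108, 2196 × 0.298 = 654 ⇒ total 762
10–19: 911 × 0.956 = 871
20–29: 1520 × 0.942 = 1432
30–39: 1347 × 0.941 = 1268
40+: 2196 × 0.957 + 2900 × 0.591 = 2102 + 1714 = 3816
Net migration: 30–39 − 185 → 1083; 40+ + 185 → 4001
→ [762, 871, 1432, 1083, 4001]
Dependents (band 0–9 + band 40+) = 762 + 4001 = 4763; working-age = 3386; ratio = 4763/3386 × 100 = 140.7

140.7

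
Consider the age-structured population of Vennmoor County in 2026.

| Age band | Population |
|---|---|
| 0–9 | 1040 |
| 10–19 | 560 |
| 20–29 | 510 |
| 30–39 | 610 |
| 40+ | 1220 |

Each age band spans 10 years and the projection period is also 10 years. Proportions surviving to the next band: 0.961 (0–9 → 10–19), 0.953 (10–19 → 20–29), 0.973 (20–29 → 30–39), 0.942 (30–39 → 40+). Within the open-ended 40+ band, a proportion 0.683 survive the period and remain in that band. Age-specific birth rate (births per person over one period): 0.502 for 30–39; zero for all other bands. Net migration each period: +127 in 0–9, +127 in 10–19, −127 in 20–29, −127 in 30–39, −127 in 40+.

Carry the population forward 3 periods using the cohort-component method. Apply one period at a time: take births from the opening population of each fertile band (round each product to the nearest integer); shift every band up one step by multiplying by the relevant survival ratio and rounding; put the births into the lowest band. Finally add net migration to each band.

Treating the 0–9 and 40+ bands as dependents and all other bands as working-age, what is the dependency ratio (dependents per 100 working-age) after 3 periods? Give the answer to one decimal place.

Let group 1 be 0–9 through group 5 = 40+.
Period 1.
Births: 610 * 0.502 = 306
Group 2: 1040 * 0.961 = 999
Group 3: 560 * 0.953 = 534
Group 4: 510 * 0.973 = 496
Group 5: 610 * 0.942 + 1220 * 0.683 = 575 + 833 = 1408
Net migration: Group 1 + 127 → 433; Group 2 + 127 → 1126; Group 3 − 127 → 407; Group 4 − 127 → 369; Group 5 − 127 → 1281
Giving 433 / 1126 / 407 / 369 / 1281.
Period 2.
Births: 369 * 0.502 = 185
Group 2: 433 * 0.961 = 416
Group 3: 1126 * 0.953 = 1073
Group 4: 407 * 0.973 = 396
Group 5: 369 * 0.942 + 1281 * 0.683 = 348 + 875 = 1223
Net migration: Group 1 + 127 → 312; Group 2 + 127 → 543; Group 3 − 127 → 946; Group 4 − 127 → 269; Group 5 − 127 → 1096
Giving 312 / 543 / 946 / 269 / 1096.
Period 3.
Births: 269 * 0.502 = 135
Group 2: 312 * 0.961 = 300
Group 3: 543 * 0.953 = 517
Group 4: 946 * 0.973 = 920
Group 5: 269 * 0.942 + 1096 * 0.683 = 253 + 749 = 1002
Net migration: Group 1 + 127 → 262; Group 2 + 127 → 427; Group 3 − 127 → 390; Group 4 − 127 → 793; Group 5 − 127 → 875
Giving 262 / 427 / 390 / 793 / 875.
Dependents (band 0–9 + band 40+) = 262 + 875 = 1137; working-age = 1610; ratio = 1137/1610 × 100 = 70.6

70.6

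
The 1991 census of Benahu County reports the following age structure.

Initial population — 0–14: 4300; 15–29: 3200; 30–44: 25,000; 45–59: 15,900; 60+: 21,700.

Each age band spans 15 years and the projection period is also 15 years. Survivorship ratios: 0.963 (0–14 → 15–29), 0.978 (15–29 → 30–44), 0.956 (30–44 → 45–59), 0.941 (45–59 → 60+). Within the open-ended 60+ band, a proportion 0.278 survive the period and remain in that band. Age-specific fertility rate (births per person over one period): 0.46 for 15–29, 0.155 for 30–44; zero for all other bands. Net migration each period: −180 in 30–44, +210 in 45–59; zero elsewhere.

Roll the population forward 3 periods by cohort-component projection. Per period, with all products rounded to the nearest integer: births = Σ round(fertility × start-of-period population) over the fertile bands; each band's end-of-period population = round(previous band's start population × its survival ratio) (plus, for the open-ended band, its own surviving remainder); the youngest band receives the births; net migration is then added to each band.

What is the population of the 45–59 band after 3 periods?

3910

After projecting period 1:
Births: 3200 × 0.46 = 1472 ; 25000 × 0.155 = 3875 → 5347
15–29: 4300 × 0.963 = 4141
30–44: 3200 × 0.978 = 3130
45–59: 25000 × 0.956 = 23900
60+: 15900 × 0.941 + 21700 × 0.278 = 14962 + 6033 = 20995
Net migration: 30–44 − 180 → 2950; 45–59 + 210 → 24110
Giving 5347 / 4141 / 2950 / 24110 / 20995.
After projecting period 2:
Births: 4141 × 0.46 = 1905 ; 2950 × 0.155 = 457 → 2362
15–29: 5347 × 0.963 = 5149
30–44: 4141 × 0.978 = 4050
45–59: 2950 × 0.956 = 2820
60+: 24110 × 0.941 + 20995 × 0.278 = 22688 + 5837 = 28525
Net migration: 30–44 − 180 → 3870; 45–59 + 210 → 3030
Giving 2362 / 5149 / 3870 / 3030 / 28525.
After projecting period 3:
Births: 5149 × 0.46 = 2369 ; 3870 × 0.155 = 600 → 2969
15–29: 2362 × 0.963 = 2275
30–44: 5149 × 0.978 = 5036
45–59: 3870 × 0.956 = 3700
60+: 3030 × 0.941 + 28525 × 0.278 = 2851 + 7930 = 10781
Net migration: 30–44 − 180 → 4856; 45–59 + 210 → 3910
Giving 2969 / 2275 / 4856 / 3910 / 10781.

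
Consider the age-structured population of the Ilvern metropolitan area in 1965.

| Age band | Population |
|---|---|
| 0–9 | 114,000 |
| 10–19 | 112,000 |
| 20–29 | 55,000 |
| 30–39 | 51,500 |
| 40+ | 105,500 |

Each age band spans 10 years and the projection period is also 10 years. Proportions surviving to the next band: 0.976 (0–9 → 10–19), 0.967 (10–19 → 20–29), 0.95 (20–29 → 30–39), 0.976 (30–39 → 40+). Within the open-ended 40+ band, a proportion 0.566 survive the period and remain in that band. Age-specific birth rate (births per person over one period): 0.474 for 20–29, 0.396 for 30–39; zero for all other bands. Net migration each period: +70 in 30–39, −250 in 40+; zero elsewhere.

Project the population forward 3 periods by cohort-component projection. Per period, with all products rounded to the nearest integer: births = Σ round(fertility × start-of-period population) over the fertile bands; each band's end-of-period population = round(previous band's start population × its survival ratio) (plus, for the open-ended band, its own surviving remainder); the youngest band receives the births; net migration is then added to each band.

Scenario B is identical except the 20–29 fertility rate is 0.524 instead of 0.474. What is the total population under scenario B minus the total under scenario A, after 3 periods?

13260

Period 1.
Births: 55000 × 0.474 = 26070  |  51500 × 0.396 = 20394 ⇒ total 46464
10–19: 114000 × 0.976 = 111264
20–29: 112000 × 0.967 = 108304
30–39: 55000 × 0.95 = 52250
40+: 51500 × 0.976 + 105500 × 0.566 = 50264 + 59713 = 109977
Net migration: 30–39 + 70 → 52320; 40+ − 250 → 109727
→ [46464, 111264, 108304, 52320, 109727]
Period 2.
Births: 108304 × 0.474 = 51336  |  52320 × 0.396 = 20719 ⇒ total 72055
10–19: 46464 × 0.976 = 45349
20–29: 111264 × 0.967 = 107592
30–39: 108304 × 0.95 = 102889
40+: 52320 × 0.976 + 109727 × 0.566 = 51064 + 62105 = 113169
Net migration: 30–39 + 70 → 102959; 40+ − 250 → 112919
→ [72055, 45349, 107592, 102959, 112919]
Period 3.
Births: 107592 × 0.474 = 50999  |  102959 × 0.396 = 40772 ⇒ total 91771
10–19: 72055 × 0.976 = 70326
20–29: 45349 × 0.967 = 43852
30–39: 107592 × 0.95 = 102212
40+: 102959 × 0.976 + 112919 × 0.566 = 100488 + 63912 = 164400
Net migration: 30–39 + 70 → 102282; 40+ − 250 → 164150
→ [91771, 70326, 43852, 102282, 164150]
Scenario A total after 3 periods: 472381
Scenario B projection —
Period 1.
Births: 55000 × 0.524 = 28820  |  51500 × 0.396 = 20394 ⇒ total 49214
10–19: 114000 × 0.976 = 111264
20–29: 112000 × 0.967 = 108304
30–39: 55000 × 0.95 = 52250
40+: 51500 × 0.976 + 105500 × 0.566 = 50264 + 59713 = 109977
Net migration: 30–39 + 70 → 52320; 40+ − 250 → 109727
→ [49214, 111264, 108304, 52320, 109727]
Period 2.
Births: 108304 × 0.524 = 56751  |  52320 × 0.396 = 20719 ⇒ total 77470
10–19: 49214 × 0.976 = 48033
20–29: 111264 × 0.967 = 107592
30–39: 108304 × 0.95 = 102889
40+: 52320 × 0.976 + 109727 × 0.566 = 51064 + 62105 = 113169
Net migration: 30–39 + 70 → 102959; 40+ − 250 → 112919
→ [77470, 48033, 107592, 102959, 112919]
Period 3.
Births: 107592 × 0.524 = 56378  |  102959 × 0.396 = 40772 ⇒ total 97150
10–19: 77470 × 0.976 = 75611
20–29: 48033 × 0.967 = 46448
30–39: 107592 × 0.95 = 102212
40+: 102959 × 0.976 + 112919 × 0.566 = 100488 + 63912 = 164400
Net migration: 30–39 + 70 → 102282; 40+ − 250 → 164150
→ [97150, 75611, 46448, 102282, 164150]
Scenario B total after 3 periods: 485641
Difference B − A = 485641 − 472381 = 13260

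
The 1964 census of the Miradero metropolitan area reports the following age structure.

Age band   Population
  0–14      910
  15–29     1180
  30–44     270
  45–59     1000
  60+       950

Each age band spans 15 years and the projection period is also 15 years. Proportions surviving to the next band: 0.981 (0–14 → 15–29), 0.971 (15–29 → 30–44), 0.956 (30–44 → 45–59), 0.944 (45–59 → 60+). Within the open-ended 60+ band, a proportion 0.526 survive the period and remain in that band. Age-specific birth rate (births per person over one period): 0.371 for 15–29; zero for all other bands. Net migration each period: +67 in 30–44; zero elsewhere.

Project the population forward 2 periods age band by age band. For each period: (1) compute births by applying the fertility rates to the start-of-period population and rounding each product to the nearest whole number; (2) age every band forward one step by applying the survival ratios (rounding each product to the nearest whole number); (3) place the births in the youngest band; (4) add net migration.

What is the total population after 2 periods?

3859

Numbering the bands 1..5 from youngest to oldest:
[period 1]
Births: 1180 * 0.371 = 438
Band 2: 910 * 0.981 = 893
Band 3: 1180 * 0.971 = 1146
Band 4: 270 * 0.956 = 258
Band 5: 1000 * 0.944 + 950 * 0.526 = 944 + 500 = 1444
Net migration: Band 3 + 67 → 1213
End of period: [438, 893, 1213, 258, 1444]
[period 2]
Births: 893 * 0.371 = 331
Band 2: 438 * 0.981 = 430
Band 3: 893 * 0.971 = 867
Band 4: 1213 * 0.956 = 1160
Band 5: 258 * 0.944 + 1444 * 0.526 = 244 + 760 = 1004
Net migration: Band 3 + 67 → 934
End of period: [331, 430, 934, 1160, 1004]
Total after period 2: 331 + 430 + 934 + 1160 + 1004 = 3859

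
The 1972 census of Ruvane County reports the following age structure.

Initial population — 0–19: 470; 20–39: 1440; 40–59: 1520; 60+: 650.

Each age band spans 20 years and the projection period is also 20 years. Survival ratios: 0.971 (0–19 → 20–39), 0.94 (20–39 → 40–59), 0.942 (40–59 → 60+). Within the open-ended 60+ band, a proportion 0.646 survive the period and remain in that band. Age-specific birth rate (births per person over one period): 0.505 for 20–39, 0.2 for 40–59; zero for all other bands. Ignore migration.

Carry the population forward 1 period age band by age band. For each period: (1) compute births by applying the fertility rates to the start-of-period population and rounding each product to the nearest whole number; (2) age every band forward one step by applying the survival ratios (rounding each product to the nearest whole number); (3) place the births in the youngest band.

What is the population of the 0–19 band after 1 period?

Period 1:
Births: 1440 × 0.505 = 727, 1520 × 0.2 = 304 → total 1031
20–39: 470 × 0.971 = 456
40–59: 1440 × 0.94 = 1354
60+: 1520 × 0.942 + 650 × 0.646 = 1432 + 420 = 1852
→ [1031, 456, 1354, 1852]

1031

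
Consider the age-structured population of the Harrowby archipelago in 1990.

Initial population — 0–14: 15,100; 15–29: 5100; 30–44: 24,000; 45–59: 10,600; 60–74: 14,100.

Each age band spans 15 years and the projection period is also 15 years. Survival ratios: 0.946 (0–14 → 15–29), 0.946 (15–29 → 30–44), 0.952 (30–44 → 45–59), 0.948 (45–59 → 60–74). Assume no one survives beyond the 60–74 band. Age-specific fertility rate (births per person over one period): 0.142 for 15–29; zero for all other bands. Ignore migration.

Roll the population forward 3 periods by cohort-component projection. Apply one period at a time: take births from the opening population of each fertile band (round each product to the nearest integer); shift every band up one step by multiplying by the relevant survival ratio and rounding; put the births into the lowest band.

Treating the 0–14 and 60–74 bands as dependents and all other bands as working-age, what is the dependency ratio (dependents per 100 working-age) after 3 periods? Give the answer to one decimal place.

28.8

Period 1.
Births: 5100 × 0.142 = 724
15–29: 15100 × 0.946 = 14285
30–44: 5100 × 0.946 = 4825
45–59: 24000 × 0.952 = 22848
60–74: 10600 × 0.948 = 10049
→ [724, 14285, 4825, 22848, 10049]
Period 2.
Births: 14285 × 0.142 = 2028
15–29: 724 × 0.946 = 685
30–44: 14285 × 0.946 = 13514
45–59: 4825 × 0.952 = 4593
60–74: 22848 × 0.948 = 21660
→ [2028, 685, 13514, 4593, 21660]
Period 3.
Births: 685 × 0.142 = 97
15–29: 2028 × 0.946 = 1918
30–44: 685 × 0.946 = 648
45–59: 13514 × 0.952 = 12865
60–74: 4593 × 0.948 = 4354
→ [97, 1918, 648, 12865, 4354]
Dependents (band 0–14 + band 60–74) = 97 + 4354 = 4451; working-age = 15431; ratio = 4451/15431 × 100 = 28.8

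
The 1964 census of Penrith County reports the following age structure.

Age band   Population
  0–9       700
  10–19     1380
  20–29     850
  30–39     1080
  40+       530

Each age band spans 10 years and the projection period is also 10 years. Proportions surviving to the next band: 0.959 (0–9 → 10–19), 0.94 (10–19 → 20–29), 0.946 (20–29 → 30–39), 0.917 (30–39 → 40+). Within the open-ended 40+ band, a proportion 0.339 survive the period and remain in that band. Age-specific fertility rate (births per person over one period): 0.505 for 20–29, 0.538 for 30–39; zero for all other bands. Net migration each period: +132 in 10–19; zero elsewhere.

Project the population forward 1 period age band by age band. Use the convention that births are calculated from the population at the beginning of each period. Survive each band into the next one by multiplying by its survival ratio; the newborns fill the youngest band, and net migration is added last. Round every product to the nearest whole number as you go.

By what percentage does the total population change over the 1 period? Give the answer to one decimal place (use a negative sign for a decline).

After projecting period 1:
Births: 850 * 0.505 = 429, 1080 * 0.538 = 581 → 1010
10–19: 700 * 0.959 = 671
20–29: 1380 * 0.94 = 1297
30–39: 850 * 0.946 = 804
40+: 1080 * 0.917 + 530 * 0.339 = 990 + 180 = 1170
Net migration: 10–19 + 132 → 803
End of period: [1010, 803, 1297, 804, 1170]
Total: 4540 → 5084; change = 544; percentage change = 12.0%

12.0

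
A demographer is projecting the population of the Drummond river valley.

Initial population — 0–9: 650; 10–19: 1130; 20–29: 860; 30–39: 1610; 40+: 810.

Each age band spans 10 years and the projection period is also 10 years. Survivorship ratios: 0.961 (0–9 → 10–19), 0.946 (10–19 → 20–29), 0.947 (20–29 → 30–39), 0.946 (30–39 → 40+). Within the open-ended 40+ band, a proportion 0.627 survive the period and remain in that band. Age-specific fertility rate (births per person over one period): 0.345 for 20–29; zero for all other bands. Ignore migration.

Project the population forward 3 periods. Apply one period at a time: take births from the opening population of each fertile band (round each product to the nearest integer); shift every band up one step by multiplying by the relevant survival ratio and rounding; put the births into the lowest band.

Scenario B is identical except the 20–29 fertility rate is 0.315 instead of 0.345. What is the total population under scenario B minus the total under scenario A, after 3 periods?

Call the bands 1 to 5, youngest first.
Period 1.
Births: 860 × 0.345 = 297
Band 2: 650 × 0.961 = 625
Band 3: 1130 × 0.946 = 1069
Band 4: 860 × 0.947 = 814
Band 5: 1610 × 0.946 + 810 × 0.627 = 1523 + 508 = 2031
Population now: 0–9=297, 10–19=625, 20–29=1069, 30–39=814, 40+=2031
Period 2.
Births: 1069 × 0.345 = 369
Band 2: 297 × 0.961 = 285
Band 3: 625 × 0.946 = 591
Band 4: 1069 × 0.947 = 1012
Band 5: 814 × 0.946 + 2031 × 0.627 = 770 + 1273 = 2043
Population now: 0–9=369, 10–19=285, 20–29=591, 30–39=1012, 40+=2043
Period 3.
Births: 591 × 0.345 = 204
Band 2: 369 × 0.961 = 355
Band 3: 285 × 0.946 = 270
Band 4: 591 × 0.947 = 560
Band 5: 1012 × 0.946 + 2043 × 0.627 = 957 + 1281 = 2238
Population now: 0–9=204, 10–19=355, 20–29=270, 30–39=560, 40+=2238
Scenario A total after 3 periods: 3627
Scenario B projection —
Period 1.
Births: 860 × 0.315 = 271
Band 2: 650 × 0.961 = 625
Band 3: 1130 × 0.946 = 1069
Band 4: 860 × 0.947 = 814
Band 5: 1610 × 0.946 + 810 × 0.627 = 1523 + 508 = 2031
Population now: 0–9=271, 10–19=625, 20–29=1069, 30–39=814, 40+=2031
Period 2.
Births: 1069 × 0.315 = 337
Band 2: 271 × 0.961 = 260
Band 3: 625 × 0.946 = 591
Band 4: 1069 × 0.947 = 1012
Band 5: 814 × 0.946 + 2031 × 0.627 = 770 + 1273 = 2043
Population now: 0–9=337, 10–19=260, 20–29=591, 30–39=1012, 40+=2043
Period 3.
Births: 591 × 0.315 = 186
Band 2: 337 × 0.961 = 324
Band 3: 260 × 0.946 = 246
Band 4: 591 × 0.947 = 560
Band 5: 1012 × 0.946 + 2043 × 0.627 = 957 + 1281 = 2238
Population now: 0–9=186, 10–19=324, 20–29=246, 30–39=560, 40+=2238
Scenario B total after 3 periods: 3554
Difference B − A = 3554 − 3627 = -73

-73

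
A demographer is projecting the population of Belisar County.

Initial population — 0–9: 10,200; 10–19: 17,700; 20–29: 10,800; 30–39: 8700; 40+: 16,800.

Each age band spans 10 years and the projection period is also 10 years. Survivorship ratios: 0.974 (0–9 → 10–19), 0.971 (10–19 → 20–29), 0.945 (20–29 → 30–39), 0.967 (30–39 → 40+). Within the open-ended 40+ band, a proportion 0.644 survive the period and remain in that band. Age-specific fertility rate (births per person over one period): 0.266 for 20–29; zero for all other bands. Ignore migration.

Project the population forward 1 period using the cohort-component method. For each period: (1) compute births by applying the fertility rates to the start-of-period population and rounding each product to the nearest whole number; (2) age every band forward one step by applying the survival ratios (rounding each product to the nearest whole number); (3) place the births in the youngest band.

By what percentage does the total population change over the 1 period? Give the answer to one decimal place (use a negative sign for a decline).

-7.4

Let group 1 be 0–9 through group 5 = 40+.
[period 1]
Births: 10800 × 0.266 = 2873
Group 2: 10200 × 0.974 = 9935
Group 3: 17700 × 0.971 = 17187
Group 4: 10800 × 0.945 = 10206
Group 5: 8700 × 0.967 + 16800 × 0.644 = 8413 + 10819 = 19232
End of period: [2873, 9935, 17187, 10206, 19232]
Total: 64200 → 59433; change = -4767; percentage change = -7.4%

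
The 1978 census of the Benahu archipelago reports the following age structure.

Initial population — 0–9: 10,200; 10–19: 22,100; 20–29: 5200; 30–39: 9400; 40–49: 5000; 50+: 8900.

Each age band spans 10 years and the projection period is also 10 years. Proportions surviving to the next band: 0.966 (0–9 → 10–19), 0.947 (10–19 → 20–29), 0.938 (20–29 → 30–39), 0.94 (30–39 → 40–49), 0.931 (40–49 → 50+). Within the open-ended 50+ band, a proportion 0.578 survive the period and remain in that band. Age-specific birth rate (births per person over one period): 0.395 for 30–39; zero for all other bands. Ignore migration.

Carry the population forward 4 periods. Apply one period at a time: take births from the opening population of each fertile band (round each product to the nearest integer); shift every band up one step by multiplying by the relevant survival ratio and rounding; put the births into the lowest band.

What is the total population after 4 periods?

Call the bands 1 to 6, youngest first.
Period 1.
Births: 9400 * 0.395 = 3713
Band 2: 10200 * 0.966 = 9853
Band 3: 22100 * 0.947 = 20929
Band 4: 5200 * 0.938 = 4878
Band 5: 9400 * 0.94 = 8836
Band 6: 5000 * 0.931 + 8900 * 0.578 = 4655 + 5144 = 9799
End of period: [3713, 9853, 20929, 4878, 8836, 9799]
Period 2.
Births: 4878 * 0.395 = 1927
Band 2: 3713 * 0.966 = 3587
Band 3: 9853 * 0.947 = 9331
Band 4: 20929 * 0.938 = 19631
Band 5: 4878 * 0.94 = 4585
Band 6: 8836 * 0.931 + 9799 * 0.578 = 8226 + 5664 = 13890
End of period: [1927, 3587, 9331, 19631, 4585, 13890]
Period 3.
Births: 19631 * 0.395 = 7754
Band 2: 1927 * 0.966 = 1861
Band 3: 3587 * 0.947 = 3397
Band 4: 9331 * 0.938 = 8752
Band 5: 19631 * 0.94 = 18453
Band 6: 4585 * 0.931 + 13890 * 0.578 = 4269 + 8028 = 12297
End of period: [7754, 1861, 3397, 8752, 18453, 12297]
Period 4.
Births: 8752 * 0.395 = 3457
Band 2: 7754 * 0.966 = 7490
Band 3: 1861 * 0.947 = 1762
Band 4: 3397 * 0.938 = 3186
Band 5: 8752 * 0.94 = 8227
Band 6: 18453 * 0.931 + 12297 * 0.578 = 17180 + 7108 = 24288
End of period: [3457, 7490, 1762, 3186, 8227, 24288]
Total after period 4: 3457 + 7490 + 1762 + 3186 + 8227 + 24288 = 48410

48410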